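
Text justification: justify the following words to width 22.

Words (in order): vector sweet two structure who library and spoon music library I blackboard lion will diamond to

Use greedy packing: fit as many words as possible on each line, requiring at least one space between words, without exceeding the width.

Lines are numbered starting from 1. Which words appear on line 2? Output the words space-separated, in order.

Line 1: ['vector', 'sweet', 'two'] (min_width=16, slack=6)
Line 2: ['structure', 'who', 'library'] (min_width=21, slack=1)
Line 3: ['and', 'spoon', 'music'] (min_width=15, slack=7)
Line 4: ['library', 'I', 'blackboard'] (min_width=20, slack=2)
Line 5: ['lion', 'will', 'diamond', 'to'] (min_width=20, slack=2)

Answer: structure who library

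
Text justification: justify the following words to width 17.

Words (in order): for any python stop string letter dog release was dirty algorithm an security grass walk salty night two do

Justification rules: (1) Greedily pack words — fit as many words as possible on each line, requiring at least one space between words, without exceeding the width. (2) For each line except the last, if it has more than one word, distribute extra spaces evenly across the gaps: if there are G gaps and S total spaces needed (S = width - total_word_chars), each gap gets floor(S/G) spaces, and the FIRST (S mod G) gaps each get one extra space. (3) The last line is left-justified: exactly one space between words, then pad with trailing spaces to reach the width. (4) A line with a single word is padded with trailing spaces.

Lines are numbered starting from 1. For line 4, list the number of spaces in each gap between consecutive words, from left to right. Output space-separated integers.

Answer: 1 1

Derivation:
Line 1: ['for', 'any', 'python'] (min_width=14, slack=3)
Line 2: ['stop', 'string'] (min_width=11, slack=6)
Line 3: ['letter', 'dog'] (min_width=10, slack=7)
Line 4: ['release', 'was', 'dirty'] (min_width=17, slack=0)
Line 5: ['algorithm', 'an'] (min_width=12, slack=5)
Line 6: ['security', 'grass'] (min_width=14, slack=3)
Line 7: ['walk', 'salty', 'night'] (min_width=16, slack=1)
Line 8: ['two', 'do'] (min_width=6, slack=11)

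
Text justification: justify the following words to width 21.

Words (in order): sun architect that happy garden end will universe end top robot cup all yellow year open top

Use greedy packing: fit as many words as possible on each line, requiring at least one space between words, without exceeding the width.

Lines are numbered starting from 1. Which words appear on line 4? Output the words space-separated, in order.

Line 1: ['sun', 'architect', 'that'] (min_width=18, slack=3)
Line 2: ['happy', 'garden', 'end', 'will'] (min_width=21, slack=0)
Line 3: ['universe', 'end', 'top'] (min_width=16, slack=5)
Line 4: ['robot', 'cup', 'all', 'yellow'] (min_width=20, slack=1)
Line 5: ['year', 'open', 'top'] (min_width=13, slack=8)

Answer: robot cup all yellow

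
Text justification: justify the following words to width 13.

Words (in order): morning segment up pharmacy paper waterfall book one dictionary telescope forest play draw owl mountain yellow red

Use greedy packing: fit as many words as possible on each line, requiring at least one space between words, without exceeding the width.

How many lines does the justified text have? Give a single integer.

Line 1: ['morning'] (min_width=7, slack=6)
Line 2: ['segment', 'up'] (min_width=10, slack=3)
Line 3: ['pharmacy'] (min_width=8, slack=5)
Line 4: ['paper'] (min_width=5, slack=8)
Line 5: ['waterfall'] (min_width=9, slack=4)
Line 6: ['book', 'one'] (min_width=8, slack=5)
Line 7: ['dictionary'] (min_width=10, slack=3)
Line 8: ['telescope'] (min_width=9, slack=4)
Line 9: ['forest', 'play'] (min_width=11, slack=2)
Line 10: ['draw', 'owl'] (min_width=8, slack=5)
Line 11: ['mountain'] (min_width=8, slack=5)
Line 12: ['yellow', 'red'] (min_width=10, slack=3)
Total lines: 12

Answer: 12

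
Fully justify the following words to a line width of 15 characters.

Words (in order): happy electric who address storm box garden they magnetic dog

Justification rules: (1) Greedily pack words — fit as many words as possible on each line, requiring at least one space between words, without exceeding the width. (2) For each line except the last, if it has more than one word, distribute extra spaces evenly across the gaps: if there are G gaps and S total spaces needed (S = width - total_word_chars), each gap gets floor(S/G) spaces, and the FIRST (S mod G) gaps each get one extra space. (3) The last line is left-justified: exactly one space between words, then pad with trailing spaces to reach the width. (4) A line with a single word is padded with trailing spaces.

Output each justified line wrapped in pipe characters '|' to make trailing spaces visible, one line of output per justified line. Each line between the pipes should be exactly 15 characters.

Line 1: ['happy', 'electric'] (min_width=14, slack=1)
Line 2: ['who', 'address'] (min_width=11, slack=4)
Line 3: ['storm', 'box'] (min_width=9, slack=6)
Line 4: ['garden', 'they'] (min_width=11, slack=4)
Line 5: ['magnetic', 'dog'] (min_width=12, slack=3)

Answer: |happy  electric|
|who     address|
|storm       box|
|garden     they|
|magnetic dog   |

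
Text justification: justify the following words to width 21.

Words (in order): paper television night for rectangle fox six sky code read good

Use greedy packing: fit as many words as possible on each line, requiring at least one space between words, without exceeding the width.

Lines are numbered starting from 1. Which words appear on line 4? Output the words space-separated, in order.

Answer: good

Derivation:
Line 1: ['paper', 'television'] (min_width=16, slack=5)
Line 2: ['night', 'for', 'rectangle'] (min_width=19, slack=2)
Line 3: ['fox', 'six', 'sky', 'code', 'read'] (min_width=21, slack=0)
Line 4: ['good'] (min_width=4, slack=17)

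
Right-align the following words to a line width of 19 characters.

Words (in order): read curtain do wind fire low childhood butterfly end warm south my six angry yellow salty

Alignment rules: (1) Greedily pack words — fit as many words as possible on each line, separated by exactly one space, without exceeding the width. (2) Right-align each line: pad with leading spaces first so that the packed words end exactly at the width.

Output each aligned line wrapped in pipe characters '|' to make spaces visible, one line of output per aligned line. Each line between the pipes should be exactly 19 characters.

Answer: |    read curtain do|
|      wind fire low|
|childhood butterfly|
|  end warm south my|
|   six angry yellow|
|              salty|

Derivation:
Line 1: ['read', 'curtain', 'do'] (min_width=15, slack=4)
Line 2: ['wind', 'fire', 'low'] (min_width=13, slack=6)
Line 3: ['childhood', 'butterfly'] (min_width=19, slack=0)
Line 4: ['end', 'warm', 'south', 'my'] (min_width=17, slack=2)
Line 5: ['six', 'angry', 'yellow'] (min_width=16, slack=3)
Line 6: ['salty'] (min_width=5, slack=14)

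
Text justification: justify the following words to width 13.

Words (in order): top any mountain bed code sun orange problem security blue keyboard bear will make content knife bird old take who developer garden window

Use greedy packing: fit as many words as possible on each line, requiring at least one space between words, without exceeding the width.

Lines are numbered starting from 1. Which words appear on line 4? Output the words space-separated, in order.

Answer: orange

Derivation:
Line 1: ['top', 'any'] (min_width=7, slack=6)
Line 2: ['mountain', 'bed'] (min_width=12, slack=1)
Line 3: ['code', 'sun'] (min_width=8, slack=5)
Line 4: ['orange'] (min_width=6, slack=7)
Line 5: ['problem'] (min_width=7, slack=6)
Line 6: ['security', 'blue'] (min_width=13, slack=0)
Line 7: ['keyboard', 'bear'] (min_width=13, slack=0)
Line 8: ['will', 'make'] (min_width=9, slack=4)
Line 9: ['content', 'knife'] (min_width=13, slack=0)
Line 10: ['bird', 'old', 'take'] (min_width=13, slack=0)
Line 11: ['who', 'developer'] (min_width=13, slack=0)
Line 12: ['garden', 'window'] (min_width=13, slack=0)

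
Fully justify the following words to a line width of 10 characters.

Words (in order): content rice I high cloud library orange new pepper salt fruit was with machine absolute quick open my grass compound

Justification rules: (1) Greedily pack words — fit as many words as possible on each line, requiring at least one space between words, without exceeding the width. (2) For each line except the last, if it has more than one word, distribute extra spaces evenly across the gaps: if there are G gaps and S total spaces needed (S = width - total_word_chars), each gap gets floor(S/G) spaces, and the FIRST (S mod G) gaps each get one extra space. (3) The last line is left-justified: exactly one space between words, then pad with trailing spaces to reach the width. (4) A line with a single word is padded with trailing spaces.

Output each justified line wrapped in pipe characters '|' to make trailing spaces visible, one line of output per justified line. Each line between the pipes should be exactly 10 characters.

Line 1: ['content'] (min_width=7, slack=3)
Line 2: ['rice', 'I'] (min_width=6, slack=4)
Line 3: ['high', 'cloud'] (min_width=10, slack=0)
Line 4: ['library'] (min_width=7, slack=3)
Line 5: ['orange', 'new'] (min_width=10, slack=0)
Line 6: ['pepper'] (min_width=6, slack=4)
Line 7: ['salt', 'fruit'] (min_width=10, slack=0)
Line 8: ['was', 'with'] (min_width=8, slack=2)
Line 9: ['machine'] (min_width=7, slack=3)
Line 10: ['absolute'] (min_width=8, slack=2)
Line 11: ['quick', 'open'] (min_width=10, slack=0)
Line 12: ['my', 'grass'] (min_width=8, slack=2)
Line 13: ['compound'] (min_width=8, slack=2)

Answer: |content   |
|rice     I|
|high cloud|
|library   |
|orange new|
|pepper    |
|salt fruit|
|was   with|
|machine   |
|absolute  |
|quick open|
|my   grass|
|compound  |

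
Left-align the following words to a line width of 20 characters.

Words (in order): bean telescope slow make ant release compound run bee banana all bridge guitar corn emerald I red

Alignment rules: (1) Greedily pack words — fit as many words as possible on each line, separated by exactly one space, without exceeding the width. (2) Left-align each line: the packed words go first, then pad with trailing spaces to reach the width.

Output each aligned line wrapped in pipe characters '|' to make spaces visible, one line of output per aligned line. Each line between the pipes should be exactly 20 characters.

Line 1: ['bean', 'telescope', 'slow'] (min_width=19, slack=1)
Line 2: ['make', 'ant', 'release'] (min_width=16, slack=4)
Line 3: ['compound', 'run', 'bee'] (min_width=16, slack=4)
Line 4: ['banana', 'all', 'bridge'] (min_width=17, slack=3)
Line 5: ['guitar', 'corn', 'emerald'] (min_width=19, slack=1)
Line 6: ['I', 'red'] (min_width=5, slack=15)

Answer: |bean telescope slow |
|make ant release    |
|compound run bee    |
|banana all bridge   |
|guitar corn emerald |
|I red               |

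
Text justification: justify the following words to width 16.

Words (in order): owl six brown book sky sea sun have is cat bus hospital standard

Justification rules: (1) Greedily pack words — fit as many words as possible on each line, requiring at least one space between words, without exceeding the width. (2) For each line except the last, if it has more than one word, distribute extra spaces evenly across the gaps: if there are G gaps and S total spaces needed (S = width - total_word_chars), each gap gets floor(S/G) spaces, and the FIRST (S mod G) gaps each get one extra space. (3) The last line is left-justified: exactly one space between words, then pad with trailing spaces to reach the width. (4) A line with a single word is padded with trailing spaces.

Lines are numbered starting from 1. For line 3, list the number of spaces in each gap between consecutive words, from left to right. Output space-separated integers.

Answer: 2 1 1

Derivation:
Line 1: ['owl', 'six', 'brown'] (min_width=13, slack=3)
Line 2: ['book', 'sky', 'sea', 'sun'] (min_width=16, slack=0)
Line 3: ['have', 'is', 'cat', 'bus'] (min_width=15, slack=1)
Line 4: ['hospital'] (min_width=8, slack=8)
Line 5: ['standard'] (min_width=8, slack=8)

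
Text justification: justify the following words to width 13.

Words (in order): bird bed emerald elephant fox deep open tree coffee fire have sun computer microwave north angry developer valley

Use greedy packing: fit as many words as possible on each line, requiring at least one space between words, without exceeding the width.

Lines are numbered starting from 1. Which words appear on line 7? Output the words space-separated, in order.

Line 1: ['bird', 'bed'] (min_width=8, slack=5)
Line 2: ['emerald'] (min_width=7, slack=6)
Line 3: ['elephant', 'fox'] (min_width=12, slack=1)
Line 4: ['deep', 'open'] (min_width=9, slack=4)
Line 5: ['tree', 'coffee'] (min_width=11, slack=2)
Line 6: ['fire', 'have', 'sun'] (min_width=13, slack=0)
Line 7: ['computer'] (min_width=8, slack=5)
Line 8: ['microwave'] (min_width=9, slack=4)
Line 9: ['north', 'angry'] (min_width=11, slack=2)
Line 10: ['developer'] (min_width=9, slack=4)
Line 11: ['valley'] (min_width=6, slack=7)

Answer: computer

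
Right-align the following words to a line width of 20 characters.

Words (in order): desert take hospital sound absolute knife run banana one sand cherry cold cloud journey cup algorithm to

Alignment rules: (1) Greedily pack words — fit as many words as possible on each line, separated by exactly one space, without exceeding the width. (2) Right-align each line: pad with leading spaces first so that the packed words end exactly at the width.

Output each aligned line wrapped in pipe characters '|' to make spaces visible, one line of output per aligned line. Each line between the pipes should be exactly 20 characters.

Answer: |desert take hospital|
|sound absolute knife|
| run banana one sand|
|   cherry cold cloud|
|         journey cup|
|        algorithm to|

Derivation:
Line 1: ['desert', 'take', 'hospital'] (min_width=20, slack=0)
Line 2: ['sound', 'absolute', 'knife'] (min_width=20, slack=0)
Line 3: ['run', 'banana', 'one', 'sand'] (min_width=19, slack=1)
Line 4: ['cherry', 'cold', 'cloud'] (min_width=17, slack=3)
Line 5: ['journey', 'cup'] (min_width=11, slack=9)
Line 6: ['algorithm', 'to'] (min_width=12, slack=8)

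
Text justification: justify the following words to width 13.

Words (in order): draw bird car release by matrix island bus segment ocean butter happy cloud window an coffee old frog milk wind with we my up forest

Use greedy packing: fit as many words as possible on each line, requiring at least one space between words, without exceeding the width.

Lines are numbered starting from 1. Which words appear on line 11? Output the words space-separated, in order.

Line 1: ['draw', 'bird', 'car'] (min_width=13, slack=0)
Line 2: ['release', 'by'] (min_width=10, slack=3)
Line 3: ['matrix', 'island'] (min_width=13, slack=0)
Line 4: ['bus', 'segment'] (min_width=11, slack=2)
Line 5: ['ocean', 'butter'] (min_width=12, slack=1)
Line 6: ['happy', 'cloud'] (min_width=11, slack=2)
Line 7: ['window', 'an'] (min_width=9, slack=4)
Line 8: ['coffee', 'old'] (min_width=10, slack=3)
Line 9: ['frog', 'milk'] (min_width=9, slack=4)
Line 10: ['wind', 'with', 'we'] (min_width=12, slack=1)
Line 11: ['my', 'up', 'forest'] (min_width=12, slack=1)

Answer: my up forest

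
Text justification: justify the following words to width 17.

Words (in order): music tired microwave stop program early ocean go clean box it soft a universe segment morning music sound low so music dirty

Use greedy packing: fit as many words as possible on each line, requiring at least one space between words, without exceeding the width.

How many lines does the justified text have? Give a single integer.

Answer: 9

Derivation:
Line 1: ['music', 'tired'] (min_width=11, slack=6)
Line 2: ['microwave', 'stop'] (min_width=14, slack=3)
Line 3: ['program', 'early'] (min_width=13, slack=4)
Line 4: ['ocean', 'go', 'clean'] (min_width=14, slack=3)
Line 5: ['box', 'it', 'soft', 'a'] (min_width=13, slack=4)
Line 6: ['universe', 'segment'] (min_width=16, slack=1)
Line 7: ['morning', 'music'] (min_width=13, slack=4)
Line 8: ['sound', 'low', 'so'] (min_width=12, slack=5)
Line 9: ['music', 'dirty'] (min_width=11, slack=6)
Total lines: 9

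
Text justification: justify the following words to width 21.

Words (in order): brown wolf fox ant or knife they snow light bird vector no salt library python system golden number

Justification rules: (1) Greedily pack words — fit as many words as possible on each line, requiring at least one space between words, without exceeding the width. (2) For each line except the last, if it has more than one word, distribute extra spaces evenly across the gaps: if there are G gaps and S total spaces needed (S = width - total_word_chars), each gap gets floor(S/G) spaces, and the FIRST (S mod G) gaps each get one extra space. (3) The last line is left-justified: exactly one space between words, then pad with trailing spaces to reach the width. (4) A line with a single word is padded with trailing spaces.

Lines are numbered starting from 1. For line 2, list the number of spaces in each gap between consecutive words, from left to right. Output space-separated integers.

Answer: 1 1 1

Derivation:
Line 1: ['brown', 'wolf', 'fox', 'ant', 'or'] (min_width=21, slack=0)
Line 2: ['knife', 'they', 'snow', 'light'] (min_width=21, slack=0)
Line 3: ['bird', 'vector', 'no', 'salt'] (min_width=19, slack=2)
Line 4: ['library', 'python', 'system'] (min_width=21, slack=0)
Line 5: ['golden', 'number'] (min_width=13, slack=8)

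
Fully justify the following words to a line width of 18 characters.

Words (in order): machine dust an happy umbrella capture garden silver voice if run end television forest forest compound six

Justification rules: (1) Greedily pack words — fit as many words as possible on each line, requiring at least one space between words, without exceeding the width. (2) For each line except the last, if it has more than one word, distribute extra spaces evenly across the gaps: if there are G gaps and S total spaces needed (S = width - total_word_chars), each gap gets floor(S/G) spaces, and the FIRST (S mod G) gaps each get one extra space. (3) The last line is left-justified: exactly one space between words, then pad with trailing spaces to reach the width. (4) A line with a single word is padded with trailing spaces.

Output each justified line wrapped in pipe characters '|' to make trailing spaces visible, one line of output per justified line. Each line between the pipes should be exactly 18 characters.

Line 1: ['machine', 'dust', 'an'] (min_width=15, slack=3)
Line 2: ['happy', 'umbrella'] (min_width=14, slack=4)
Line 3: ['capture', 'garden'] (min_width=14, slack=4)
Line 4: ['silver', 'voice', 'if'] (min_width=15, slack=3)
Line 5: ['run', 'end', 'television'] (min_width=18, slack=0)
Line 6: ['forest', 'forest'] (min_width=13, slack=5)
Line 7: ['compound', 'six'] (min_width=12, slack=6)

Answer: |machine   dust  an|
|happy     umbrella|
|capture     garden|
|silver   voice  if|
|run end television|
|forest      forest|
|compound six      |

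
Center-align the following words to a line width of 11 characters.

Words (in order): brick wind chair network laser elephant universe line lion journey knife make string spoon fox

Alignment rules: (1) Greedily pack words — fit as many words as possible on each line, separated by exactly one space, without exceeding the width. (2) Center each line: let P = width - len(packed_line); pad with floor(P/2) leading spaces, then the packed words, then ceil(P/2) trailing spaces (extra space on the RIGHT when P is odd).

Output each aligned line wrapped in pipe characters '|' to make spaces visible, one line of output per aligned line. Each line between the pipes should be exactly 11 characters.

Answer: |brick wind |
|   chair   |
|  network  |
|   laser   |
| elephant  |
| universe  |
| line lion |
|  journey  |
|knife make |
|  string   |
| spoon fox |

Derivation:
Line 1: ['brick', 'wind'] (min_width=10, slack=1)
Line 2: ['chair'] (min_width=5, slack=6)
Line 3: ['network'] (min_width=7, slack=4)
Line 4: ['laser'] (min_width=5, slack=6)
Line 5: ['elephant'] (min_width=8, slack=3)
Line 6: ['universe'] (min_width=8, slack=3)
Line 7: ['line', 'lion'] (min_width=9, slack=2)
Line 8: ['journey'] (min_width=7, slack=4)
Line 9: ['knife', 'make'] (min_width=10, slack=1)
Line 10: ['string'] (min_width=6, slack=5)
Line 11: ['spoon', 'fox'] (min_width=9, slack=2)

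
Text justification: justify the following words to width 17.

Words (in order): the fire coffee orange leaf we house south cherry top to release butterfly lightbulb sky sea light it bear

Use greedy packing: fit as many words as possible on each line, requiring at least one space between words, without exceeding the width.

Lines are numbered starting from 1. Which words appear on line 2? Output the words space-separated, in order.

Answer: orange leaf we

Derivation:
Line 1: ['the', 'fire', 'coffee'] (min_width=15, slack=2)
Line 2: ['orange', 'leaf', 'we'] (min_width=14, slack=3)
Line 3: ['house', 'south'] (min_width=11, slack=6)
Line 4: ['cherry', 'top', 'to'] (min_width=13, slack=4)
Line 5: ['release', 'butterfly'] (min_width=17, slack=0)
Line 6: ['lightbulb', 'sky', 'sea'] (min_width=17, slack=0)
Line 7: ['light', 'it', 'bear'] (min_width=13, slack=4)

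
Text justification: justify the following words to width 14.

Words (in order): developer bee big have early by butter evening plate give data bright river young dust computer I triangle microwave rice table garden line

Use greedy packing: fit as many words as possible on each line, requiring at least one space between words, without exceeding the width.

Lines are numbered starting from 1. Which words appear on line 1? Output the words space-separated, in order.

Line 1: ['developer', 'bee'] (min_width=13, slack=1)
Line 2: ['big', 'have', 'early'] (min_width=14, slack=0)
Line 3: ['by', 'butter'] (min_width=9, slack=5)
Line 4: ['evening', 'plate'] (min_width=13, slack=1)
Line 5: ['give', 'data'] (min_width=9, slack=5)
Line 6: ['bright', 'river'] (min_width=12, slack=2)
Line 7: ['young', 'dust'] (min_width=10, slack=4)
Line 8: ['computer', 'I'] (min_width=10, slack=4)
Line 9: ['triangle'] (min_width=8, slack=6)
Line 10: ['microwave', 'rice'] (min_width=14, slack=0)
Line 11: ['table', 'garden'] (min_width=12, slack=2)
Line 12: ['line'] (min_width=4, slack=10)

Answer: developer bee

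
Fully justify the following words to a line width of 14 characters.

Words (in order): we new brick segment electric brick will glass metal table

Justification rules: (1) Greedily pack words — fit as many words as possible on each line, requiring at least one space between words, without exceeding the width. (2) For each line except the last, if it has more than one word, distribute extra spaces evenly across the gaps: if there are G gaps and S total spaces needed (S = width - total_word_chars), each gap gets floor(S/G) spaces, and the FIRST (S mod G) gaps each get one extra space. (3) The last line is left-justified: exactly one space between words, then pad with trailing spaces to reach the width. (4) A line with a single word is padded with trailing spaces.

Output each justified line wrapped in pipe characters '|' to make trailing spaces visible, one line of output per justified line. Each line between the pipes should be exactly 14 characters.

Answer: |we  new  brick|
|segment       |
|electric brick|
|will     glass|
|metal table   |

Derivation:
Line 1: ['we', 'new', 'brick'] (min_width=12, slack=2)
Line 2: ['segment'] (min_width=7, slack=7)
Line 3: ['electric', 'brick'] (min_width=14, slack=0)
Line 4: ['will', 'glass'] (min_width=10, slack=4)
Line 5: ['metal', 'table'] (min_width=11, slack=3)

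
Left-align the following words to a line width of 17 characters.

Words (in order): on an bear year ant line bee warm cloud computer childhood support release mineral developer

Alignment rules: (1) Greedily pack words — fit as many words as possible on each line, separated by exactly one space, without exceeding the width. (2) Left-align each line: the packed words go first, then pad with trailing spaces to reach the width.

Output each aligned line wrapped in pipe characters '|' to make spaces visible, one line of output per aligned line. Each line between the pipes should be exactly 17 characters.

Answer: |on an bear year  |
|ant line bee warm|
|cloud computer   |
|childhood support|
|release mineral  |
|developer        |

Derivation:
Line 1: ['on', 'an', 'bear', 'year'] (min_width=15, slack=2)
Line 2: ['ant', 'line', 'bee', 'warm'] (min_width=17, slack=0)
Line 3: ['cloud', 'computer'] (min_width=14, slack=3)
Line 4: ['childhood', 'support'] (min_width=17, slack=0)
Line 5: ['release', 'mineral'] (min_width=15, slack=2)
Line 6: ['developer'] (min_width=9, slack=8)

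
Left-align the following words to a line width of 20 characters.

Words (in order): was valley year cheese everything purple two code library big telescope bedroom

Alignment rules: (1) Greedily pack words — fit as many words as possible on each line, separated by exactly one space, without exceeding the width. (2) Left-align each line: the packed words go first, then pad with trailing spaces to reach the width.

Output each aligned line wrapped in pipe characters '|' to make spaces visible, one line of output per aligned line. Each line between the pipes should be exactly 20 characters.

Line 1: ['was', 'valley', 'year'] (min_width=15, slack=5)
Line 2: ['cheese', 'everything'] (min_width=17, slack=3)
Line 3: ['purple', 'two', 'code'] (min_width=15, slack=5)
Line 4: ['library', 'big'] (min_width=11, slack=9)
Line 5: ['telescope', 'bedroom'] (min_width=17, slack=3)

Answer: |was valley year     |
|cheese everything   |
|purple two code     |
|library big         |
|telescope bedroom   |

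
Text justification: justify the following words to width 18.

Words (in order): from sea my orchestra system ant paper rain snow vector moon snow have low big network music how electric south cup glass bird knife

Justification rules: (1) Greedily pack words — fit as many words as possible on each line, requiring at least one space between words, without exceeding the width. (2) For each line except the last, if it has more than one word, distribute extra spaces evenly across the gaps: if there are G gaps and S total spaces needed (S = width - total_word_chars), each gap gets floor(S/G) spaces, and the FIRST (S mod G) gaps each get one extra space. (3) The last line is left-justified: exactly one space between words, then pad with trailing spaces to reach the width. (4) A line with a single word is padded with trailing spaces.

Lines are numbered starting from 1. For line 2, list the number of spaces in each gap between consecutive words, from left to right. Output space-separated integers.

Line 1: ['from', 'sea', 'my'] (min_width=11, slack=7)
Line 2: ['orchestra', 'system'] (min_width=16, slack=2)
Line 3: ['ant', 'paper', 'rain'] (min_width=14, slack=4)
Line 4: ['snow', 'vector', 'moon'] (min_width=16, slack=2)
Line 5: ['snow', 'have', 'low', 'big'] (min_width=17, slack=1)
Line 6: ['network', 'music', 'how'] (min_width=17, slack=1)
Line 7: ['electric', 'south', 'cup'] (min_width=18, slack=0)
Line 8: ['glass', 'bird', 'knife'] (min_width=16, slack=2)

Answer: 3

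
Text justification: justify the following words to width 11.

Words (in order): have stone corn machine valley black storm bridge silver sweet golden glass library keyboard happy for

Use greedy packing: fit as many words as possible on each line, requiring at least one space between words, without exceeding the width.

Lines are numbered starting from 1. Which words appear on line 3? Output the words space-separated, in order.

Answer: machine

Derivation:
Line 1: ['have', 'stone'] (min_width=10, slack=1)
Line 2: ['corn'] (min_width=4, slack=7)
Line 3: ['machine'] (min_width=7, slack=4)
Line 4: ['valley'] (min_width=6, slack=5)
Line 5: ['black', 'storm'] (min_width=11, slack=0)
Line 6: ['bridge'] (min_width=6, slack=5)
Line 7: ['silver'] (min_width=6, slack=5)
Line 8: ['sweet'] (min_width=5, slack=6)
Line 9: ['golden'] (min_width=6, slack=5)
Line 10: ['glass'] (min_width=5, slack=6)
Line 11: ['library'] (min_width=7, slack=4)
Line 12: ['keyboard'] (min_width=8, slack=3)
Line 13: ['happy', 'for'] (min_width=9, slack=2)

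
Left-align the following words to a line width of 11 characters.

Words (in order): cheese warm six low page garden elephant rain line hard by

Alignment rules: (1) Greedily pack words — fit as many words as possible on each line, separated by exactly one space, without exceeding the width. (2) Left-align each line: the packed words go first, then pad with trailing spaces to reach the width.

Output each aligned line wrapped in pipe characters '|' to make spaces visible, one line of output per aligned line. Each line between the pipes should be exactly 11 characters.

Line 1: ['cheese', 'warm'] (min_width=11, slack=0)
Line 2: ['six', 'low'] (min_width=7, slack=4)
Line 3: ['page', 'garden'] (min_width=11, slack=0)
Line 4: ['elephant'] (min_width=8, slack=3)
Line 5: ['rain', 'line'] (min_width=9, slack=2)
Line 6: ['hard', 'by'] (min_width=7, slack=4)

Answer: |cheese warm|
|six low    |
|page garden|
|elephant   |
|rain line  |
|hard by    |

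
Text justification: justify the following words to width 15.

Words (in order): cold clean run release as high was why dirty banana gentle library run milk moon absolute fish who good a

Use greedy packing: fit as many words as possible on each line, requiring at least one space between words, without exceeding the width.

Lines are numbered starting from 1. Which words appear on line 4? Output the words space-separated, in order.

Line 1: ['cold', 'clean', 'run'] (min_width=14, slack=1)
Line 2: ['release', 'as', 'high'] (min_width=15, slack=0)
Line 3: ['was', 'why', 'dirty'] (min_width=13, slack=2)
Line 4: ['banana', 'gentle'] (min_width=13, slack=2)
Line 5: ['library', 'run'] (min_width=11, slack=4)
Line 6: ['milk', 'moon'] (min_width=9, slack=6)
Line 7: ['absolute', 'fish'] (min_width=13, slack=2)
Line 8: ['who', 'good', 'a'] (min_width=10, slack=5)

Answer: banana gentle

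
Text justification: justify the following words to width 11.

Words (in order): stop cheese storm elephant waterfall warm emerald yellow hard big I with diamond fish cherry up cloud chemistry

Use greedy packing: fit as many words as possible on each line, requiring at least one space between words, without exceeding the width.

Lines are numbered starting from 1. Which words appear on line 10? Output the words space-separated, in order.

Line 1: ['stop', 'cheese'] (min_width=11, slack=0)
Line 2: ['storm'] (min_width=5, slack=6)
Line 3: ['elephant'] (min_width=8, slack=3)
Line 4: ['waterfall'] (min_width=9, slack=2)
Line 5: ['warm'] (min_width=4, slack=7)
Line 6: ['emerald'] (min_width=7, slack=4)
Line 7: ['yellow', 'hard'] (min_width=11, slack=0)
Line 8: ['big', 'I', 'with'] (min_width=10, slack=1)
Line 9: ['diamond'] (min_width=7, slack=4)
Line 10: ['fish', 'cherry'] (min_width=11, slack=0)
Line 11: ['up', 'cloud'] (min_width=8, slack=3)
Line 12: ['chemistry'] (min_width=9, slack=2)

Answer: fish cherry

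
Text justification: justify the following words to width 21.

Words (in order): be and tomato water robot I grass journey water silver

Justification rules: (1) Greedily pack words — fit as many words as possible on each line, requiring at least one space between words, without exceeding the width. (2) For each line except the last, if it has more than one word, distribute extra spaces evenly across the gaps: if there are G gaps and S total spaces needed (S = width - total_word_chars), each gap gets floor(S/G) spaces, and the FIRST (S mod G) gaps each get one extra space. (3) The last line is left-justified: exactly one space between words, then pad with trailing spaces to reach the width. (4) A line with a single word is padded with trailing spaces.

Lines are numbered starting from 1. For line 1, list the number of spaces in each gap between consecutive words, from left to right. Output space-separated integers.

Answer: 2 2 1

Derivation:
Line 1: ['be', 'and', 'tomato', 'water'] (min_width=19, slack=2)
Line 2: ['robot', 'I', 'grass', 'journey'] (min_width=21, slack=0)
Line 3: ['water', 'silver'] (min_width=12, slack=9)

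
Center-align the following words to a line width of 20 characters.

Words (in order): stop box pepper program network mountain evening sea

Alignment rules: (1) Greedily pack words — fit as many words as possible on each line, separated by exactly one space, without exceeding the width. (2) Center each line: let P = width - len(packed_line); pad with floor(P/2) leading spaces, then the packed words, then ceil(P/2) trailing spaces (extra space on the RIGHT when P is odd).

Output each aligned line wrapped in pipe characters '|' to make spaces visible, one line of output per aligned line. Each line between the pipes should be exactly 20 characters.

Line 1: ['stop', 'box', 'pepper'] (min_width=15, slack=5)
Line 2: ['program', 'network'] (min_width=15, slack=5)
Line 3: ['mountain', 'evening', 'sea'] (min_width=20, slack=0)

Answer: |  stop box pepper   |
|  program network   |
|mountain evening sea|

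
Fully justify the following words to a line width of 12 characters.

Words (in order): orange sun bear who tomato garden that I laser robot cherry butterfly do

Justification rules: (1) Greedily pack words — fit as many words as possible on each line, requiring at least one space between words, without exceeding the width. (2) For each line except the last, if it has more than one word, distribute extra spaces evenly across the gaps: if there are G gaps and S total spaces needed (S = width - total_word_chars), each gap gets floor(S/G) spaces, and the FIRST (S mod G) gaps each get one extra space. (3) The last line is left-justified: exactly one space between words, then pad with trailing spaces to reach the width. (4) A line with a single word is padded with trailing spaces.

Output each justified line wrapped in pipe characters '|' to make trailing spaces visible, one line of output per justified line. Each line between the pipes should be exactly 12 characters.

Line 1: ['orange', 'sun'] (min_width=10, slack=2)
Line 2: ['bear', 'who'] (min_width=8, slack=4)
Line 3: ['tomato'] (min_width=6, slack=6)
Line 4: ['garden', 'that'] (min_width=11, slack=1)
Line 5: ['I', 'laser'] (min_width=7, slack=5)
Line 6: ['robot', 'cherry'] (min_width=12, slack=0)
Line 7: ['butterfly', 'do'] (min_width=12, slack=0)

Answer: |orange   sun|
|bear     who|
|tomato      |
|garden  that|
|I      laser|
|robot cherry|
|butterfly do|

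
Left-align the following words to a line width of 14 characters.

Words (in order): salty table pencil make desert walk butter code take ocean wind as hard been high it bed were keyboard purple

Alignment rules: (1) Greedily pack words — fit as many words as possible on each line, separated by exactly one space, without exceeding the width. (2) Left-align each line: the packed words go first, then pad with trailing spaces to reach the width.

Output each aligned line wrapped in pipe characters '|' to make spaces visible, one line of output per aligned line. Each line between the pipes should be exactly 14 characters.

Line 1: ['salty', 'table'] (min_width=11, slack=3)
Line 2: ['pencil', 'make'] (min_width=11, slack=3)
Line 3: ['desert', 'walk'] (min_width=11, slack=3)
Line 4: ['butter', 'code'] (min_width=11, slack=3)
Line 5: ['take', 'ocean'] (min_width=10, slack=4)
Line 6: ['wind', 'as', 'hard'] (min_width=12, slack=2)
Line 7: ['been', 'high', 'it'] (min_width=12, slack=2)
Line 8: ['bed', 'were'] (min_width=8, slack=6)
Line 9: ['keyboard'] (min_width=8, slack=6)
Line 10: ['purple'] (min_width=6, slack=8)

Answer: |salty table   |
|pencil make   |
|desert walk   |
|butter code   |
|take ocean    |
|wind as hard  |
|been high it  |
|bed were      |
|keyboard      |
|purple        |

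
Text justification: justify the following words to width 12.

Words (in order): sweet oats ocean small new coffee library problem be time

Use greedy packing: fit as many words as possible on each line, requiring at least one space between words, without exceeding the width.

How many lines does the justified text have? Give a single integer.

Answer: 6

Derivation:
Line 1: ['sweet', 'oats'] (min_width=10, slack=2)
Line 2: ['ocean', 'small'] (min_width=11, slack=1)
Line 3: ['new', 'coffee'] (min_width=10, slack=2)
Line 4: ['library'] (min_width=7, slack=5)
Line 5: ['problem', 'be'] (min_width=10, slack=2)
Line 6: ['time'] (min_width=4, slack=8)
Total lines: 6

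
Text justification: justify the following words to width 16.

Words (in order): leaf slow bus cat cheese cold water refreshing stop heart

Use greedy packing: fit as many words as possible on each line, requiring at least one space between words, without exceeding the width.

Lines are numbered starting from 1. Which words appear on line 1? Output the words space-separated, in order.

Answer: leaf slow bus

Derivation:
Line 1: ['leaf', 'slow', 'bus'] (min_width=13, slack=3)
Line 2: ['cat', 'cheese', 'cold'] (min_width=15, slack=1)
Line 3: ['water', 'refreshing'] (min_width=16, slack=0)
Line 4: ['stop', 'heart'] (min_width=10, slack=6)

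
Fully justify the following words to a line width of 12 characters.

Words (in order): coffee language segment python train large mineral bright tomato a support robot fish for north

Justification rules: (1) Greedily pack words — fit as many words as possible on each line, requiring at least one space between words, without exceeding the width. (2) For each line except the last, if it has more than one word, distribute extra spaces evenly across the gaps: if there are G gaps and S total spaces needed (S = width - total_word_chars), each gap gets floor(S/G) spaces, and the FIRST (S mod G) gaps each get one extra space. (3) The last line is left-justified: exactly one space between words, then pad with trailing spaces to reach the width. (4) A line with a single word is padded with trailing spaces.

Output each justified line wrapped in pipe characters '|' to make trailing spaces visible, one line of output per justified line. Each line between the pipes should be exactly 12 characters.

Line 1: ['coffee'] (min_width=6, slack=6)
Line 2: ['language'] (min_width=8, slack=4)
Line 3: ['segment'] (min_width=7, slack=5)
Line 4: ['python', 'train'] (min_width=12, slack=0)
Line 5: ['large'] (min_width=5, slack=7)
Line 6: ['mineral'] (min_width=7, slack=5)
Line 7: ['bright'] (min_width=6, slack=6)
Line 8: ['tomato', 'a'] (min_width=8, slack=4)
Line 9: ['support'] (min_width=7, slack=5)
Line 10: ['robot', 'fish'] (min_width=10, slack=2)
Line 11: ['for', 'north'] (min_width=9, slack=3)

Answer: |coffee      |
|language    |
|segment     |
|python train|
|large       |
|mineral     |
|bright      |
|tomato     a|
|support     |
|robot   fish|
|for north   |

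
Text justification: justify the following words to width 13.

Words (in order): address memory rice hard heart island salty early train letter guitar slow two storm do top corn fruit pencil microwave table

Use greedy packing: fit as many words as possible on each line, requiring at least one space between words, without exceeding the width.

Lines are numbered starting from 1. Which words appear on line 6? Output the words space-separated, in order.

Line 1: ['address'] (min_width=7, slack=6)
Line 2: ['memory', 'rice'] (min_width=11, slack=2)
Line 3: ['hard', 'heart'] (min_width=10, slack=3)
Line 4: ['island', 'salty'] (min_width=12, slack=1)
Line 5: ['early', 'train'] (min_width=11, slack=2)
Line 6: ['letter', 'guitar'] (min_width=13, slack=0)
Line 7: ['slow', 'two'] (min_width=8, slack=5)
Line 8: ['storm', 'do', 'top'] (min_width=12, slack=1)
Line 9: ['corn', 'fruit'] (min_width=10, slack=3)
Line 10: ['pencil'] (min_width=6, slack=7)
Line 11: ['microwave'] (min_width=9, slack=4)
Line 12: ['table'] (min_width=5, slack=8)

Answer: letter guitar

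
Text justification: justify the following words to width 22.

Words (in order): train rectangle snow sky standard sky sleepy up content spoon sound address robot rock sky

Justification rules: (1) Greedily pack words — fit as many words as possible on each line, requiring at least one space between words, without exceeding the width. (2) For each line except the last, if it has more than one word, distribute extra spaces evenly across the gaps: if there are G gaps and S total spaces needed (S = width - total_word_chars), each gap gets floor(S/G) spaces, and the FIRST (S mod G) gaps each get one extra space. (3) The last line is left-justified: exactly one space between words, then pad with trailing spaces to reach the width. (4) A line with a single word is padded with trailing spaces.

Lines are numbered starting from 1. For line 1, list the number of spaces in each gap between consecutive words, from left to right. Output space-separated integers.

Line 1: ['train', 'rectangle', 'snow'] (min_width=20, slack=2)
Line 2: ['sky', 'standard', 'sky'] (min_width=16, slack=6)
Line 3: ['sleepy', 'up', 'content'] (min_width=17, slack=5)
Line 4: ['spoon', 'sound', 'address'] (min_width=19, slack=3)
Line 5: ['robot', 'rock', 'sky'] (min_width=14, slack=8)

Answer: 2 2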